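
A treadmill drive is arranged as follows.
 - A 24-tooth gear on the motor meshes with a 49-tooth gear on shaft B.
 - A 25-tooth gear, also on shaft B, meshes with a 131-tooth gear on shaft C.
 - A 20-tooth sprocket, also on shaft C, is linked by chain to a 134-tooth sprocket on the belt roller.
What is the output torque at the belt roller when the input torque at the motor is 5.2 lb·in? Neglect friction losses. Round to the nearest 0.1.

372.7 lb·in

After the gear mesh (49/24): 5.2 × 2.0417 = 10.617 lb·in
After the gear mesh (131/25): 10.617 × 5.24 = 55.631 lb·in
After the chain (134/20): 55.631 × 6.7 = 372.73 lb·in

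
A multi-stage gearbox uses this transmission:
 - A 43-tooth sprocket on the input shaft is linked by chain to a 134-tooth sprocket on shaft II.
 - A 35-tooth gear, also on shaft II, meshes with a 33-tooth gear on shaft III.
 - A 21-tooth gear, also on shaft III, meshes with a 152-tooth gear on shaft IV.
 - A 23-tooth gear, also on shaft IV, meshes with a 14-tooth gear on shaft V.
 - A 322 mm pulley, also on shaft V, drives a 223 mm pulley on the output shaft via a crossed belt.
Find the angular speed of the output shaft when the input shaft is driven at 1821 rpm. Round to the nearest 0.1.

Chain: ratio = 134/43 = 3.1163, so shaft II turns at 1821 / 3.1163 = 584.35 rpm.
Gear mesh: ratio = 33/35 = 0.94286, so shaft III turns at 584.35 / 0.94286 = 619.77 rpm.
Gear mesh: ratio = 152/21 = 7.2381, so shaft IV turns at 619.77 / 7.2381 = 85.626 rpm.
Gear mesh: ratio = 14/23 = 0.6087, so shaft V turns at 85.626 / 0.6087 = 140.67 rpm.
Belt: ratio = 223/322 = 0.69255, so the output shaft turns at 140.67 / 0.69255 = 203.12 rpm.

203.1 rpm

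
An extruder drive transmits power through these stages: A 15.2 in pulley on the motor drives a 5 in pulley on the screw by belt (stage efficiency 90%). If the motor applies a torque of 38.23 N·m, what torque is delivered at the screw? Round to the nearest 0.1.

11.3 N·m

belt 5/15.2 = 0.32895 → τ = 38.23·0.32895·0.90 = 11.318 N·m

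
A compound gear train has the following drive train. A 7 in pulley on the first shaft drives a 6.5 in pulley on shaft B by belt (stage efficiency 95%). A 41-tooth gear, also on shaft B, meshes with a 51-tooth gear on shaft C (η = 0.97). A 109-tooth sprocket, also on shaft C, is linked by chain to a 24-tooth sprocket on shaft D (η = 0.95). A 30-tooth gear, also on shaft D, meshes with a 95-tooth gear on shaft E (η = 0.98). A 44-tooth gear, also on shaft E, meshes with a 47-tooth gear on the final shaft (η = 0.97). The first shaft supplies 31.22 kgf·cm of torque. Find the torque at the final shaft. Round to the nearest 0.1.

22.4 kgf·cm

belt 6.5/7 = 0.92857 → τ = 31.22·0.92857·0.95 = 27.54 kgf·cm
gear mesh 51/41 = 1.2439 → τ = 27.54·1.2439·0.97 = 33.23 kgf·cm
chain 24/109 = 0.22018 → τ = 33.23·0.22018·0.95 = 6.9509 kgf·cm
gear mesh 95/30 = 3.1667 → τ = 6.9509·3.1667·0.98 = 21.571 kgf·cm
gear mesh 47/44 = 1.0682 → τ = 21.571·1.0682·0.97 = 22.35 kgf·cm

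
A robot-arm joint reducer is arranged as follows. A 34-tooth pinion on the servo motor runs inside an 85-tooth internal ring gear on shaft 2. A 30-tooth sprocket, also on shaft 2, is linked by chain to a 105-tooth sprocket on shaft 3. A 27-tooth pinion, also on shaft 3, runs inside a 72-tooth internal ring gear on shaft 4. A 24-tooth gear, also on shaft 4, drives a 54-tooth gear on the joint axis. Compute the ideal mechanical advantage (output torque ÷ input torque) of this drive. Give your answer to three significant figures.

Each stage contributes driven/driver: internal gear 85/34 = 2.5, chain 105/30 = 3.5, internal gear 72/27 = 2.6667, gear mesh 54/24 = 2.25.
Overall: 2.5 × 3.5 × 2.6667 × 2.25 = 52.5.

52.5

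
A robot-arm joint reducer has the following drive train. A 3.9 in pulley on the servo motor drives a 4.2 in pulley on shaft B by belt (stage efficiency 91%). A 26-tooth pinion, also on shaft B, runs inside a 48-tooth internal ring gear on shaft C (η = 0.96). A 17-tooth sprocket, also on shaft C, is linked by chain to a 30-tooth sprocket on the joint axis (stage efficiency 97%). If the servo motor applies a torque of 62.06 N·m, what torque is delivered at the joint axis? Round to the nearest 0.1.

After the belt (4.2/3.9): 62.06 × 1.0769 × 0.91 = 60.819 N·m
After the internal gear (48/26): 60.819 × 1.8462 × 0.96 = 107.79 N·m
After the chain (30/17): 107.79 × 1.7647 × 0.97 = 184.51 N·m

184.5 N·m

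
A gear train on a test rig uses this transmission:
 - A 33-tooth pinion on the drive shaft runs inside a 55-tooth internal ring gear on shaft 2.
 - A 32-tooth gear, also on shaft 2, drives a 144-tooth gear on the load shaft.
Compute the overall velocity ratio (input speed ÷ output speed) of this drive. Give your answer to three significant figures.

Each stage contributes driven/driver: internal gear 55/33 = 1.6667, gear mesh 144/32 = 4.5.
Overall: 1.6667 × 4.5 = 7.5.

7.50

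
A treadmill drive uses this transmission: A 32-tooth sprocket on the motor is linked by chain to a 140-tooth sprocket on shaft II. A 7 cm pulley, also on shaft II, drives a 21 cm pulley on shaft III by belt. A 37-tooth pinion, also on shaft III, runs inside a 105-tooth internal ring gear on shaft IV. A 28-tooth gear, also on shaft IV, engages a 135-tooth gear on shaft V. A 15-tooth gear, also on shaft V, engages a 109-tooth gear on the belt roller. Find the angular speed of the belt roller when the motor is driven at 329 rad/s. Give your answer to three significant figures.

0.252 rad/s

the motor → shaft II (chain, 140/32): 329 ÷ 4.375 = 75.2 rad/s
shaft II → shaft III (belt, 21/7): 75.2 ÷ 3 = 25.067 rad/s
shaft III → shaft IV (internal gear, 105/37): 25.067 ÷ 2.8378 = 8.833 rad/s
shaft IV → shaft V (gear mesh, 135/28): 8.833 ÷ 4.8214 = 1.832 rad/s
shaft V → the belt roller (gear mesh, 109/15): 1.832 ÷ 7.2667 = 0.25211 rad/s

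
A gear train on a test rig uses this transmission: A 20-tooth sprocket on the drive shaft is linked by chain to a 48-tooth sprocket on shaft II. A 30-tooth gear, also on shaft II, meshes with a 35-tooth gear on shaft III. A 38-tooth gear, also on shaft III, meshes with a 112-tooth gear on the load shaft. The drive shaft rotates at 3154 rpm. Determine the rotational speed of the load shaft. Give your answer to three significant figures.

382 rpm

chain 48/20 = 2.4 → 3154/2.4 = 1314.2 rpm
gear mesh 35/30 = 1.1667 → 1314.2/1.1667 = 1126.4 rpm
gear mesh 112/38 = 2.9474 → 1126.4/2.9474 = 382.18 rpm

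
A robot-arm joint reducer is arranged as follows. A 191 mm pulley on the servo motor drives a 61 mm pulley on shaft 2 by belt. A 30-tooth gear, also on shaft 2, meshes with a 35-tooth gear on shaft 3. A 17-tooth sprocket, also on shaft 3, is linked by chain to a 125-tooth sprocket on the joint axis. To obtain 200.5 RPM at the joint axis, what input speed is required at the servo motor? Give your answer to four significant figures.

Overall ratio R = 0.31937 × 1.1667 × 7.3529 = 2.7397.
Required input speed = output speed × R = 200.5 × 2.7397 = 549.31 RPM.

549.3 RPM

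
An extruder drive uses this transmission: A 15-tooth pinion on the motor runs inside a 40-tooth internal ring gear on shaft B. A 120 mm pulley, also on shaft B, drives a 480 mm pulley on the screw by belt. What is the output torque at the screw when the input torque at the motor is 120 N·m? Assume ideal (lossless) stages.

1280 N·m

internal gear 40/15 = 2.6667 → τ = 120·2.6667 = 320 N·m
belt 480/120 = 4 → τ = 320·4 = 1280 N·m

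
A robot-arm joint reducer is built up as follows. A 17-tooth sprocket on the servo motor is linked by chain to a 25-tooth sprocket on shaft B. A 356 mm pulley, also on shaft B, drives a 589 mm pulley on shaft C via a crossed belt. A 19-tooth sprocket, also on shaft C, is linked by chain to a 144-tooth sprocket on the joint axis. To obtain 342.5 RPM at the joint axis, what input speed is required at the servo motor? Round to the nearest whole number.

6316 RPM

Overall ratio R = 1.4706 × 1.6545 × 7.5789 = 18.44.
Required input speed = output speed × R = 342.5 × 18.44 = 6315.8 RPM.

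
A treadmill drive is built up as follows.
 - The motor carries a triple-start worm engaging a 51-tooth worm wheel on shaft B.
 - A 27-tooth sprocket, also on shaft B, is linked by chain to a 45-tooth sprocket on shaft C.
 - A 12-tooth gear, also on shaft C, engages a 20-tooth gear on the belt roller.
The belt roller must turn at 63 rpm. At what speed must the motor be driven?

2975 rpm

Overall ratio R = 17 × 1.6667 × 1.6667 = 47.222.
Required input speed = output speed × R = 63 × 47.222 = 2975 rpm.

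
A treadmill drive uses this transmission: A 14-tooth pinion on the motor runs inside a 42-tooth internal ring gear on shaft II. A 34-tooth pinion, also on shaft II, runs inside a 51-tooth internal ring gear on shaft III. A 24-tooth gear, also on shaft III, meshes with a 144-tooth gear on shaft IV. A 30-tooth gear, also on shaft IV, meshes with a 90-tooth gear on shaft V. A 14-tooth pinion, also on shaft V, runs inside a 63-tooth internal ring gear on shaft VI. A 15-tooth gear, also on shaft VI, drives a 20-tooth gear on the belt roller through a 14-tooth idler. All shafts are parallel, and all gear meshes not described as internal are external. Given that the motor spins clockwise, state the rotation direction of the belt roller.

the motor → shaft II: internal mesh, same direction → CW.
shaft II → shaft III: internal mesh, same direction → CW.
shaft III → shaft IV: external mesh, 1 reversal → CCW.
shaft IV → shaft V: external mesh, 1 reversal → CW.
shaft V → shaft VI: internal mesh, same direction → CW.
shaft VI → the belt roller: driver → idler → driven is 2 external meshes, 2 reversals → CW.
4 reversals in total — an even number — so the belt roller turns the same way as the motor.

clockwise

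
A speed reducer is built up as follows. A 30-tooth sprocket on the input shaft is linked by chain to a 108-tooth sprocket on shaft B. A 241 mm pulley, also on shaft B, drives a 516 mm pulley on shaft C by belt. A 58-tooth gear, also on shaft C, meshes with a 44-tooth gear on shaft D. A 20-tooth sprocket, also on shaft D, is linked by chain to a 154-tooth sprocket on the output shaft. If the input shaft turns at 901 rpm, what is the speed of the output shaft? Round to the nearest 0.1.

Chain: ratio = 108/30 = 3.6, so shaft B turns at 901 / 3.6 = 250.28 rpm.
Belt: ratio = 516/241 = 2.1411, so shaft C turns at 250.28 / 2.1411 = 116.89 rpm.
Gear mesh: ratio = 44/58 = 0.75862, so shaft D turns at 116.89 / 0.75862 = 154.09 rpm.
Chain: ratio = 154/20 = 7.7, so the output shaft turns at 154.09 / 7.7 = 20.011 rpm.

20.0 rpm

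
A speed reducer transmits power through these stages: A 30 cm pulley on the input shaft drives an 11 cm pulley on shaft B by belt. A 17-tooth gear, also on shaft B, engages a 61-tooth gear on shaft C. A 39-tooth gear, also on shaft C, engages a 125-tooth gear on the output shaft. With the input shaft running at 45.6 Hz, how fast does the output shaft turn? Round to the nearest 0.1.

10.8 Hz

Belt: ratio = 11/30 = 0.36667, so shaft B turns at 45.6 / 0.36667 = 124.36 Hz.
Gear mesh: ratio = 61/17 = 3.5882, so shaft C turns at 124.36 / 3.5882 = 34.659 Hz.
Gear mesh: ratio = 125/39 = 3.2051, so the output shaft turns at 34.659 / 3.2051 = 10.814 Hz.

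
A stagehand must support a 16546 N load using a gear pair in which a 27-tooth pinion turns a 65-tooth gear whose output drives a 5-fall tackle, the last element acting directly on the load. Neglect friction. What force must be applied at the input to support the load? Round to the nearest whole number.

Gear pair MA = 65/27 = 2.4074.
Block-and-tackle MA = number of supporting rope parts = 5.
Combined ideal MA = 2.4074 × 5 = 12.037.
Effort = load / MA = 16546 / 12.037 = 1374.6 N.

1375 N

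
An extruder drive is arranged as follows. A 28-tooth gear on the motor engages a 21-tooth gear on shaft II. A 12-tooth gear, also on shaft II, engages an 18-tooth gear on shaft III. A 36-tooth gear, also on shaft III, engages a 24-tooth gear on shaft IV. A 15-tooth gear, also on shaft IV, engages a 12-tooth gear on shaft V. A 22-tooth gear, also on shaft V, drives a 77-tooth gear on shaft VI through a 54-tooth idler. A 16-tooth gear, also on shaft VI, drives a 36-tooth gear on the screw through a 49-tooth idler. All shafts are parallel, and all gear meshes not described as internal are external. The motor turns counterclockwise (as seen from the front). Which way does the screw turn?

counterclockwise

the motor → shaft II: external mesh, 1 reversal → CW.
shaft II → shaft III: external mesh, 1 reversal → CCW.
shaft III → shaft IV: external mesh, 1 reversal → CW.
shaft IV → shaft V: external mesh, 1 reversal → CCW.
shaft V → shaft VI: driver → idler → driven is 2 external meshes, 2 reversals → CCW.
shaft VI → the screw: driver → idler → driven is 2 external meshes, 2 reversals → CCW.
8 reversals in total — an even number — so the screw turns the same way as the motor.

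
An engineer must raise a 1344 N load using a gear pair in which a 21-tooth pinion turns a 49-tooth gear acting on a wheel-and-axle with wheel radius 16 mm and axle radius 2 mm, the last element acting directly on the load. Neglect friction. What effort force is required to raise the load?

Gear pair MA = 49/21 = 2.3333.
Wheel-and-axle MA = R/r = 16/2 = 8.
Combined ideal MA = 2.3333 × 8 = 18.667.
Effort = load / MA = 1344 / 18.667 = 72 N.

72 N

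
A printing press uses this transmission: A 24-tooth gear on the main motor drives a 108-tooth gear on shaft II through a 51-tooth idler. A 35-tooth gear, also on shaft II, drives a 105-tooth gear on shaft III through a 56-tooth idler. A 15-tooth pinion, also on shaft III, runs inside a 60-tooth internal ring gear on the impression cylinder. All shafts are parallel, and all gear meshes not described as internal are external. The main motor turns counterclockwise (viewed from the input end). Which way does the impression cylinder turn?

counterclockwise

the main motor → shaft II: driver → idler → driven is 2 external meshes, 2 reversals → CCW.
shaft II → shaft III: driver → idler → driven is 2 external meshes, 2 reversals → CCW.
shaft III → the impression cylinder: internal mesh, same direction → CCW.
4 reversals in total — an even number — so the impression cylinder turns the same way as the main motor.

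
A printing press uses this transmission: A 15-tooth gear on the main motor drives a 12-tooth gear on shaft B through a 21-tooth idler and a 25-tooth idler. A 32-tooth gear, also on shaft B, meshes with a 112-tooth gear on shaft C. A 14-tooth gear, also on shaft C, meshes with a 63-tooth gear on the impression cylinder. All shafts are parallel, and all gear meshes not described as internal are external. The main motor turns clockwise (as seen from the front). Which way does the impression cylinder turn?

counterclockwise

the main motor → shaft B: driver → idler → idler → driven is 3 external meshes, 3 reversals → CCW.
shaft B → shaft C: external mesh, 1 reversal → CW.
shaft C → the impression cylinder: external mesh, 1 reversal → CCW.
5 reversals in total — an odd number — so the impression cylinder turns opposite to the main motor.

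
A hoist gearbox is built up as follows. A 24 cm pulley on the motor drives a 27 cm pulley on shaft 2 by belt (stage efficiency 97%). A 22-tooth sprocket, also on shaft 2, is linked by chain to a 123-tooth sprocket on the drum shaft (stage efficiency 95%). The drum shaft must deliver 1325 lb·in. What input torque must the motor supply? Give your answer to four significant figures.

Overall ratio R = 1.125 × 5.5909 = 6.2898; overall efficiency η = 0.97 × 0.95 = 0.9215.
Input torque = output torque / (R × η) = 1325 / (6.2898 × 0.9215) = 228.6 lb·in.

228.6 lb·in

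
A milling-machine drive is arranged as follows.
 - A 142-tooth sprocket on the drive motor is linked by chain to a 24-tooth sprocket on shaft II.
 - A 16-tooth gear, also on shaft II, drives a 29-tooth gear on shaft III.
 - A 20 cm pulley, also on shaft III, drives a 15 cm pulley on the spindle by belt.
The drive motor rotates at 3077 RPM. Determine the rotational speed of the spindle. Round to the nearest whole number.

Chain: ratio = 24/142 = 0.16901, so shaft II turns at 3077 / 0.16901 = 18206 RPM.
Gear mesh: ratio = 29/16 = 1.8125, so shaft III turns at 18206 / 1.8125 = 10044 RPM.
Belt: ratio = 15/20 = 0.75, so the spindle turns at 10044 / 0.75 = 13393 RPM.

13393 RPM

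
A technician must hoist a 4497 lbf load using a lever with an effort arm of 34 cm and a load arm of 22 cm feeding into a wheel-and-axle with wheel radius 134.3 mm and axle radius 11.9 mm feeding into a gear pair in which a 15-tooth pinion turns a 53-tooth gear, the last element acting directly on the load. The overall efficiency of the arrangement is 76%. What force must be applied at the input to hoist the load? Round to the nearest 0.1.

96.0 lbf

Lever MA = effort arm / load arm = 34/22 = 1.5455.
Wheel-and-axle MA = R/r = 134.3/11.9 = 11.286.
Gear pair MA = 53/15 = 3.5333.
Combined ideal MA = 1.5455 × 11.286 × 3.5333 = 61.627.
Actual MA = 61.627 × 0.76 = 46.836.
Effort = load / actual MA = 4497 / 46.836 = 96.015 lbf.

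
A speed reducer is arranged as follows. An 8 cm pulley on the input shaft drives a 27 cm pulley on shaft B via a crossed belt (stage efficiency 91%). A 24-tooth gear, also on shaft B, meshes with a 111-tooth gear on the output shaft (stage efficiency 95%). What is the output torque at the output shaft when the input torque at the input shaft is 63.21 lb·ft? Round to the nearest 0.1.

After the belt (27/8): 63.21 × 3.375 × 0.91 = 194.13 lb·ft
After the gear mesh (111/24): 194.13 × 4.625 × 0.95 = 852.97 lb·ft

853.0 lb·ft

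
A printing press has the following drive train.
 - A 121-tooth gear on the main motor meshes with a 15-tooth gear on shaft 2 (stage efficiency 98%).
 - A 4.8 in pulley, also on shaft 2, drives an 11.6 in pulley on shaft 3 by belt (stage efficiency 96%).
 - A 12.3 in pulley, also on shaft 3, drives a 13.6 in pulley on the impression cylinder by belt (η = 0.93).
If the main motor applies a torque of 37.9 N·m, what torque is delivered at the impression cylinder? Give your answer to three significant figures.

11.0 N·m

gear mesh 15/121 = 0.12397 → τ = 37.9·0.12397·0.98 = 4.6044 N·m
belt 11.6/4.8 = 2.4167 → τ = 4.6044·2.4167·0.96 = 10.682 N·m
belt 13.6/12.3 = 1.1057 → τ = 10.682·1.1057·0.93 = 10.984 N·m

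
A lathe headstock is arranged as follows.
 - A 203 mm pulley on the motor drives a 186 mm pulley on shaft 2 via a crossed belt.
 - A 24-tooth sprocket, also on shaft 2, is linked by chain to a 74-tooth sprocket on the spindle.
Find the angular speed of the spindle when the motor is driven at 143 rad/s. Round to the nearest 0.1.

50.6 rad/s

the motor → shaft 2 (belt, 186/203): 143 ÷ 0.91626 = 156.07 rad/s
shaft 2 → the spindle (chain, 74/24): 156.07 ÷ 3.0833 = 50.617 rad/s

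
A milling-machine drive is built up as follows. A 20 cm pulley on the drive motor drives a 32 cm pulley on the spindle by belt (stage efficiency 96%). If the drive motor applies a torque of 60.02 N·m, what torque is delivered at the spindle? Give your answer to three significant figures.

92.2 N·m

belt 32/20 = 1.6 → τ = 60.02·1.6·0.96 = 92.191 N·m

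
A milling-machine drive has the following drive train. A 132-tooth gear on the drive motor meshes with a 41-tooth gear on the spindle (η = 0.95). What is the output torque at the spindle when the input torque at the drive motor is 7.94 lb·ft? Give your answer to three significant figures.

Gear mesh: ratio = 41/132 = 0.31061; torque at the spindle = 7.94 × 0.31061 × 0.95 = 2.3429 lb·ft.

2.34 lb·ft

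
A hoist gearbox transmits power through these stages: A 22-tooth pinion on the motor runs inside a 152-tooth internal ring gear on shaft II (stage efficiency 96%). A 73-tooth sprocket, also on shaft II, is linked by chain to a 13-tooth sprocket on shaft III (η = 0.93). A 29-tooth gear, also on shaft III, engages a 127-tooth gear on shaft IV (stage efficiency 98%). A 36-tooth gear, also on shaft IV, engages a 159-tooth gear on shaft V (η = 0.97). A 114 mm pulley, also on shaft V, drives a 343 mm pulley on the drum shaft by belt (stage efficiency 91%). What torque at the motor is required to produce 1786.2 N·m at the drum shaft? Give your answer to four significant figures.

Overall ratio R = 6.9091 × 0.17808 × 4.3793 × 4.4167 × 3.0088 = 71.603; overall efficiency η = 0.96 × 0.93 × 0.98 × 0.97 × 0.91 = 0.7723.
Input torque = output torque / (R × η) = 1786.2 / (71.603 × 0.7723) = 32.3 N·m.

32.30 N·m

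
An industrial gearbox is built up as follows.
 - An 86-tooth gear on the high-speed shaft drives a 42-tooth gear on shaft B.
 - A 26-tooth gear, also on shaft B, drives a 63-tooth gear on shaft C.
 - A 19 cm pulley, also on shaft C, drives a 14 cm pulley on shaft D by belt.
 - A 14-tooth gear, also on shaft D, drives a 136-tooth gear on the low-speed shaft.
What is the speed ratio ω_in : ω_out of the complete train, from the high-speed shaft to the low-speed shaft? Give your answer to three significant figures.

8.47

Each stage contributes driven/driver: gear mesh 42/86 = 0.48837, gear mesh 63/26 = 2.4231, belt 14/19 = 0.73684, gear mesh 136/14 = 9.7143.
Overall: 0.48837 × 2.4231 × 0.73684 × 9.7143 = 8.4704.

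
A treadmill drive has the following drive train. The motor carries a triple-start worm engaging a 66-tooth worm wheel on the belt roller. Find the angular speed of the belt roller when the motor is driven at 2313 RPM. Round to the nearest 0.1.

worm 66/3 = 22 → 2313/22 = 105.14 RPM

105.1 RPM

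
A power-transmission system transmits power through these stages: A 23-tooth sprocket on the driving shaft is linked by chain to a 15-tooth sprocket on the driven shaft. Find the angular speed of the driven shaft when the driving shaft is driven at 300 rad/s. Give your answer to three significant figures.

460 rad/s

chain 15/23 = 0.65217 → 300/0.65217 = 460 rad/s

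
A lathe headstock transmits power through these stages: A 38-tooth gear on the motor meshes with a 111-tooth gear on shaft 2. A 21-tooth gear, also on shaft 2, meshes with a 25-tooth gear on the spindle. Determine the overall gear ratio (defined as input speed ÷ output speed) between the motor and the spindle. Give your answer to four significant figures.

Each stage contributes driven/driver: gear mesh 111/38 = 2.9211, gear mesh 25/21 = 1.1905.
Overall: 2.9211 × 1.1905 = 3.4774.

3.477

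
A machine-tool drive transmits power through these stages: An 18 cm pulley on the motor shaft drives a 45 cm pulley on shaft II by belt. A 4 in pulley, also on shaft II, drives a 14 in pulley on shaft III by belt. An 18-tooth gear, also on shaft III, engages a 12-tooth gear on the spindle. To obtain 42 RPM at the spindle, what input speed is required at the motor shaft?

Overall ratio R = 2.5 × 3.5 × 0.66667 = 5.8333.
Required input speed = output speed × R = 42 × 5.8333 = 245 RPM.

245 RPM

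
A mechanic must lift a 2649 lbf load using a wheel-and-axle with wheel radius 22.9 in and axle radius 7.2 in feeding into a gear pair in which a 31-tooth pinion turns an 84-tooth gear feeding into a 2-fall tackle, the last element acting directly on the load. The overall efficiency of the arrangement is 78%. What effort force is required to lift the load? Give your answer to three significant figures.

197 lbf

Wheel-and-axle MA = R/r = 22.9/7.2 = 3.1806.
Gear pair MA = 84/31 = 2.7097.
Block-and-tackle MA = number of supporting rope parts = 2.
Combined ideal MA = 3.1806 × 2.7097 × 2 = 17.237.
Actual MA = 17.237 × 0.78 = 13.445.
Effort = load / actual MA = 2649 / 13.445 = 197.03 lbf.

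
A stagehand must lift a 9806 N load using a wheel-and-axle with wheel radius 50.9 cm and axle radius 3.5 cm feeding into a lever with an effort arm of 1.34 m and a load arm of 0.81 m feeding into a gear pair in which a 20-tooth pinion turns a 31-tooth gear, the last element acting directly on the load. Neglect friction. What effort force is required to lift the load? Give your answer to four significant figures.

Wheel-and-axle MA = R/r = 50.9/3.5 = 14.543.
Lever MA = effort arm / load arm = 1.34/0.81 = 1.6543.
Gear pair MA = 31/20 = 1.55.
Combined ideal MA = 14.543 × 1.6543 × 1.55 = 37.291.
Effort = load / MA = 9806 / 37.291 = 262.96 N.

263.0 N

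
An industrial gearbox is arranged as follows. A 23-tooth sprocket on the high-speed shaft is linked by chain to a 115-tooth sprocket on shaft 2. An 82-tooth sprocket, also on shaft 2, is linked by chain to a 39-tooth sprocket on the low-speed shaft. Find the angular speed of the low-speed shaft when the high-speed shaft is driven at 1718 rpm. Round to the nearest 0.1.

722.4 rpm

the high-speed shaft → shaft 2 (chain, 115/23): 1718 ÷ 5 = 343.6 rpm
shaft 2 → the low-speed shaft (chain, 39/82): 343.6 ÷ 0.47561 = 722.44 rpm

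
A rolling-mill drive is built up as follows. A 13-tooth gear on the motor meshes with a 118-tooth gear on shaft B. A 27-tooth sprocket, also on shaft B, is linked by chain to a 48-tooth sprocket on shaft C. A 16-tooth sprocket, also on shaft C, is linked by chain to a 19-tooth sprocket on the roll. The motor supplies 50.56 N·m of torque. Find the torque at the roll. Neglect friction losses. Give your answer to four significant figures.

Gear mesh: ratio = 118/13 = 9.0769; torque at shaft B = 50.56 × 9.0769 = 458.93 N·m.
Chain: ratio = 48/27 = 1.7778; torque at shaft C = 458.93 × 1.7778 = 815.87 N·m.
Chain: ratio = 19/16 = 1.1875; torque at the roll = 815.87 × 1.1875 = 968.85 N·m.

968.9 N·m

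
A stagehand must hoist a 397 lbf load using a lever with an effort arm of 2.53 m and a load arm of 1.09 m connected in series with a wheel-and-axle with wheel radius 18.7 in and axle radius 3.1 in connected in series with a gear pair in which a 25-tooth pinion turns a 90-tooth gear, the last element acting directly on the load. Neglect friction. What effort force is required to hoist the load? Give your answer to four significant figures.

7.876 lbf

Lever MA = effort arm / load arm = 2.53/1.09 = 2.3211.
Wheel-and-axle MA = R/r = 18.7/3.1 = 6.0323.
Gear pair MA = 90/25 = 3.6.
Combined ideal MA = 2.3211 × 6.0323 × 3.6 = 50.405.
Effort = load / MA = 397 / 50.405 = 7.8762 lbf.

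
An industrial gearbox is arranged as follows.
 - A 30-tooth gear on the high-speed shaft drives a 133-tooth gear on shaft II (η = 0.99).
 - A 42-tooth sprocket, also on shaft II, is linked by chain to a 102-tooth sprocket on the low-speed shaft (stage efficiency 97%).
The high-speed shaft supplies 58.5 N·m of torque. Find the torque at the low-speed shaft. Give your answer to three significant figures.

Gear mesh: ratio = 133/30 = 4.4333; torque at shaft II = 58.5 × 4.4333 × 0.99 = 256.76 N·m.
Chain: ratio = 102/42 = 2.4286; torque at the low-speed shaft = 256.76 × 2.4286 × 0.97 = 604.84 N·m.

605 N·m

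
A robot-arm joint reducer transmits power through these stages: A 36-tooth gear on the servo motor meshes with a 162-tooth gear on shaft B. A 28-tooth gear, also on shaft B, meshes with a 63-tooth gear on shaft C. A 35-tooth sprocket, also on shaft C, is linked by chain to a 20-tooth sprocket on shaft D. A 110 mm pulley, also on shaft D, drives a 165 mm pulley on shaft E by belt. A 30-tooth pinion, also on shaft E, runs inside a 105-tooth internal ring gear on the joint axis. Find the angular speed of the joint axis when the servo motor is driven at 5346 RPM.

gear mesh 162/36 = 4.5 → 5346/4.5 = 1188 RPM
gear mesh 63/28 = 2.25 → 1188/2.25 = 528 RPM
chain 20/35 = 0.57143 → 528/0.57143 = 924 RPM
belt 165/110 = 1.5 → 924/1.5 = 616 RPM
internal gear 105/30 = 3.5 → 616/3.5 = 176 RPM

176 RPM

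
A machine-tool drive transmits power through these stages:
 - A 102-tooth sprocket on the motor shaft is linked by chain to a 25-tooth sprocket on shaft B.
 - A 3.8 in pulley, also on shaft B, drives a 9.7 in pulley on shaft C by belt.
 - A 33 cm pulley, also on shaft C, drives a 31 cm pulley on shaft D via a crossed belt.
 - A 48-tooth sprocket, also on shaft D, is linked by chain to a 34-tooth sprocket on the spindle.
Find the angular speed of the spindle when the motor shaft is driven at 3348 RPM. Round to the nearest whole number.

chain 25/102 = 0.2451 → 3348/0.2451 = 13660 RPM
belt 9.7/3.8 = 2.5526 → 13660/2.5526 = 5351.3 RPM
belt 31/33 = 0.93939 → 5351.3/0.93939 = 5696.5 RPM
chain 34/48 = 0.70833 → 5696.5/0.70833 = 8042.1 RPM

8042 RPM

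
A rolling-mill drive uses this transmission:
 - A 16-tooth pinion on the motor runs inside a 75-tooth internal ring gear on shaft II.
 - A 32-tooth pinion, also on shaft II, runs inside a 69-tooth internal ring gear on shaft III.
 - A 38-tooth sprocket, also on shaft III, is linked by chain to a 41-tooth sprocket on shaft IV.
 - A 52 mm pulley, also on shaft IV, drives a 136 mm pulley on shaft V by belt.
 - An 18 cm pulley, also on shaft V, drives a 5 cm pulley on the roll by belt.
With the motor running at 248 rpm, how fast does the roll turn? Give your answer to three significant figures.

the motor → shaft II (internal gear, 75/16): 248 ÷ 4.6875 = 52.907 rpm
shaft II → shaft III (internal gear, 69/32): 52.907 ÷ 2.1562 = 24.536 rpm
shaft III → shaft IV (chain, 41/38): 24.536 ÷ 1.0789 = 22.741 rpm
shaft IV → shaft V (belt, 136/52): 22.741 ÷ 2.6154 = 8.6951 rpm
shaft V → the roll (belt, 5/18): 8.6951 ÷ 0.27778 = 31.302 rpm

31.3 rpm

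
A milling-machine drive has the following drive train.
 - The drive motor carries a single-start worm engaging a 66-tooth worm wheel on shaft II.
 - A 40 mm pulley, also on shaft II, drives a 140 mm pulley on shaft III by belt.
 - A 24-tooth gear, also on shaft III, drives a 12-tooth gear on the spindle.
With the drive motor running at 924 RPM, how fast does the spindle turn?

8 RPM

worm 66/1 = 66 → 924/66 = 14 RPM
belt 140/40 = 3.5 → 14/3.5 = 4 RPM
gear mesh 12/24 = 0.5 → 4/0.5 = 8 RPM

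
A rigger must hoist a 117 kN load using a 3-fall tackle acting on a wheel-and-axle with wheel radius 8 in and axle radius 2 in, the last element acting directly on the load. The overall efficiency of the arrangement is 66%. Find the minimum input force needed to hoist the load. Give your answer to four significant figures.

Block-and-tackle MA = number of supporting rope parts = 3.
Wheel-and-axle MA = R/r = 8/2 = 4.
Combined ideal MA = 3 × 4 = 12.
Actual MA = 12 × 0.66 = 7.92.
Effort = load / actual MA = 117 / 7.92 = 14.773 kN.

14.77 kN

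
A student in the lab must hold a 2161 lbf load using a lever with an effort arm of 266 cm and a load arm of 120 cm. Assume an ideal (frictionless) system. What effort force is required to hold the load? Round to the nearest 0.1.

Lever MA = effort arm / load arm = 266/120 = 2.2167.
Effort = load / MA = 2161 / 2.2167 = 974.89 lbf.

974.9 lbf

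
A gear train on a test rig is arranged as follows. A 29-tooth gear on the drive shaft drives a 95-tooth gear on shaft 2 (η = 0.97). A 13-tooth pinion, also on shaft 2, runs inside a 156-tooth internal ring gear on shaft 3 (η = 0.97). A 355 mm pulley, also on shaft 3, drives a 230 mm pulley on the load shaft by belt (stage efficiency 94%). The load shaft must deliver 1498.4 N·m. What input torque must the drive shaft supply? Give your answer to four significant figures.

Overall ratio R = 3.2759 × 12 × 0.64789 = 25.469; overall efficiency η = 0.97 × 0.97 × 0.94 = 0.8844.
Input torque = output torque / (R × η) = 1498.4 / (25.469 × 0.8844) = 66.52 N·m.

66.52 N·m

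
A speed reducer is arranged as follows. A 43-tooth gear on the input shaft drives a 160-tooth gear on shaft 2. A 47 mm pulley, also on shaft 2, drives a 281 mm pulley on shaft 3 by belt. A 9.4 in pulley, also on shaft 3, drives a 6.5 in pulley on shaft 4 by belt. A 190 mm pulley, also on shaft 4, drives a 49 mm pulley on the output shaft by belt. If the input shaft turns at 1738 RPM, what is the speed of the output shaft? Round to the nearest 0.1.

Gear mesh: ratio = 160/43 = 3.7209, so shaft 2 turns at 1738 / 3.7209 = 467.09 RPM.
Belt: ratio = 281/47 = 5.9787, so shaft 3 turns at 467.09 / 5.9787 = 78.125 RPM.
Belt: ratio = 6.5/9.4 = 0.69149, so shaft 4 turns at 78.125 / 0.69149 = 112.98 RPM.
Belt: ratio = 49/190 = 0.25789, so the output shaft turns at 112.98 / 0.25789 = 438.09 RPM.

438.1 RPM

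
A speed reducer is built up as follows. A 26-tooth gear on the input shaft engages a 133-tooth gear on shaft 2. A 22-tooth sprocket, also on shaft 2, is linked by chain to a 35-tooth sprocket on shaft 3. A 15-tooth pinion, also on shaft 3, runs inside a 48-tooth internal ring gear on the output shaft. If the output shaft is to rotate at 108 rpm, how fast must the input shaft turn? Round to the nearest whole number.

2813 rpm

Overall ratio R = 5.1154 × 1.5909 × 3.2 = 26.042.
Required input speed = output speed × R = 108 × 26.042 = 2812.5 rpm.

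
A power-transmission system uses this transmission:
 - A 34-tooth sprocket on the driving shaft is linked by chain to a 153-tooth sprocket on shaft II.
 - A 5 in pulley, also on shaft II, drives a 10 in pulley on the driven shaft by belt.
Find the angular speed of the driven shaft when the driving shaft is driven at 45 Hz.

the driving shaft → shaft II (chain, 153/34): 45 ÷ 4.5 = 10 Hz
shaft II → the driven shaft (belt, 10/5): 10 ÷ 2 = 5 Hz

5 Hz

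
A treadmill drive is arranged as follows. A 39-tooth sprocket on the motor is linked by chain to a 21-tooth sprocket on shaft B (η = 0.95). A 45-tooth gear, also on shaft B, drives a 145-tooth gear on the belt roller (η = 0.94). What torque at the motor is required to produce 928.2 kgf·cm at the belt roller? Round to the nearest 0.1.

599.1 kgf·cm

Overall ratio R = 0.53846 × 3.2222 = 1.735; overall efficiency η = 0.95 × 0.94 = 0.8930.
Input torque = output torque / (R × η) = 928.2 / (1.735 × 0.8930) = 599.07 kgf·cm.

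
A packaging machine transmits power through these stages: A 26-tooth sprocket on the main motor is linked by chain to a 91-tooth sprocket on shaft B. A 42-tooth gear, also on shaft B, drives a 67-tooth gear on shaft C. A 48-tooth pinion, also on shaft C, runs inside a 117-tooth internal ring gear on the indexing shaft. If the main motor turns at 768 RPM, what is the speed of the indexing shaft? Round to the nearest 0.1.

56.4 RPM

Chain: ratio = 91/26 = 3.5, so shaft B turns at 768 / 3.5 = 219.43 RPM.
Gear mesh: ratio = 67/42 = 1.5952, so shaft C turns at 219.43 / 1.5952 = 137.55 RPM.
Internal gear: ratio = 117/48 = 2.4375, so the indexing shaft turns at 137.55 / 2.4375 = 56.432 RPM.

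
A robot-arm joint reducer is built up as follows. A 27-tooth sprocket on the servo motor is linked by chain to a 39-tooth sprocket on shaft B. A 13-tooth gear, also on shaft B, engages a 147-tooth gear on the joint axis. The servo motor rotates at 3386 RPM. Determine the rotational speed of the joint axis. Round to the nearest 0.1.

207.3 RPM

the servo motor → shaft B (chain, 39/27): 3386 ÷ 1.4444 = 2344.2 RPM
shaft B → the joint axis (gear mesh, 147/13): 2344.2 ÷ 11.308 = 207.31 RPM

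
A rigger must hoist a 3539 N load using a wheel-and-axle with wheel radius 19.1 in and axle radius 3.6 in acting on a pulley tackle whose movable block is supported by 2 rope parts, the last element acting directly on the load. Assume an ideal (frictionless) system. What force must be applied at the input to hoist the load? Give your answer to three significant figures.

Wheel-and-axle MA = R/r = 19.1/3.6 = 5.3056.
Block-and-tackle MA = number of supporting rope parts = 2.
Combined ideal MA = 5.3056 × 2 = 10.611.
Effort = load / MA = 3539 / 10.611 = 333.52 N.

334 N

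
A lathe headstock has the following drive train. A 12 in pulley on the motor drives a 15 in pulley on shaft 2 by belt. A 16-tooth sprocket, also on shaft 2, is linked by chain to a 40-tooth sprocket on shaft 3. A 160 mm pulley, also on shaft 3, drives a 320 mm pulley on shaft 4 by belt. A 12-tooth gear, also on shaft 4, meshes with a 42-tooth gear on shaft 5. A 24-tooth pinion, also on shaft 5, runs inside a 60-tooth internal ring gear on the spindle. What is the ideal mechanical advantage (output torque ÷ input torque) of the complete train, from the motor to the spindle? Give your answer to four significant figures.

54.69

Each stage contributes driven/driver: belt 15/12 = 1.25, chain 40/16 = 2.5, belt 320/160 = 2, gear mesh 42/12 = 3.5, internal gear 60/24 = 2.5.
Overall: 1.25 × 2.5 × 2 × 3.5 × 2.5 = 54.688.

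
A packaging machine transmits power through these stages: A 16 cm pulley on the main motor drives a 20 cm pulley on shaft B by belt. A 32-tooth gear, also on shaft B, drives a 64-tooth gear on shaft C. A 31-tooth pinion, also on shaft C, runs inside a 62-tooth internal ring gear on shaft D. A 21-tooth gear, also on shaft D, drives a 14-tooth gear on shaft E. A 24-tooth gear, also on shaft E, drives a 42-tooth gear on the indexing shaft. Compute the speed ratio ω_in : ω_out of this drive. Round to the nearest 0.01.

Each stage contributes driven/driver: belt 20/16 = 1.25, gear mesh 64/32 = 2, internal gear 62/31 = 2, gear mesh 14/21 = 0.66667, gear mesh 42/24 = 1.75.
Overall: 1.25 × 2 × 2 × 0.66667 × 1.75 = 5.8333.

5.83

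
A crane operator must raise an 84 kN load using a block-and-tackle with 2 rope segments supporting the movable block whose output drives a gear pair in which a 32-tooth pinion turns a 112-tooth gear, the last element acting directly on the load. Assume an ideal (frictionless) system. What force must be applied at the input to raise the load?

12 kN

Block-and-tackle MA = number of supporting rope parts = 2.
Gear pair MA = 112/32 = 3.5.
Combined ideal MA = 2 × 3.5 = 7.
Effort = load / MA = 84 / 7 = 12 kN.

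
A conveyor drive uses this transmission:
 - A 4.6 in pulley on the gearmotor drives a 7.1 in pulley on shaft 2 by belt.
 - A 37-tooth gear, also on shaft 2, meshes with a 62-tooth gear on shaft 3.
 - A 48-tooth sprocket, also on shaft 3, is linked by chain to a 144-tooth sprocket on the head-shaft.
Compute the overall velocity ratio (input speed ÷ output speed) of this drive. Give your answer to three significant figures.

7.76

Each stage contributes driven/driver: belt 7.1/4.6 = 1.5435, gear mesh 62/37 = 1.6757, chain 144/48 = 3.
Overall: 1.5435 × 1.6757 × 3 = 7.7591.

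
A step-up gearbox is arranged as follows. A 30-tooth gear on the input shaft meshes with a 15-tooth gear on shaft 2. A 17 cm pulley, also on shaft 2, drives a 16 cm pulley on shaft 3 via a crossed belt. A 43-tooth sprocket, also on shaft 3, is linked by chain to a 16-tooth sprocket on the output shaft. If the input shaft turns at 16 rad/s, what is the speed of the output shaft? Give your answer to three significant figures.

Gear mesh: ratio = 15/30 = 0.5, so shaft 2 turns at 16 / 0.5 = 32 rad/s.
Belt: ratio = 16/17 = 0.94118, so shaft 3 turns at 32 / 0.94118 = 34 rad/s.
Chain: ratio = 16/43 = 0.37209, so the output shaft turns at 34 / 0.37209 = 91.375 rad/s.

91.4 rad/s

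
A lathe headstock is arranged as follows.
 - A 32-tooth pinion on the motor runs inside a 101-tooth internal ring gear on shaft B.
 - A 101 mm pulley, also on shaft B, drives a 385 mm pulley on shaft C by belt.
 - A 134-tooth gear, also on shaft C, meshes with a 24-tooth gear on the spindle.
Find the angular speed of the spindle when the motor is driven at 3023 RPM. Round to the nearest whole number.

1403 RPM

Internal gear: ratio = 101/32 = 3.1562, so shaft B turns at 3023 / 3.1562 = 957.78 RPM.
Belt: ratio = 385/101 = 3.8119, so shaft C turns at 957.78 / 3.8119 = 251.26 RPM.
Gear mesh: ratio = 24/134 = 0.1791, so the spindle turns at 251.26 / 0.1791 = 1402.9 RPM.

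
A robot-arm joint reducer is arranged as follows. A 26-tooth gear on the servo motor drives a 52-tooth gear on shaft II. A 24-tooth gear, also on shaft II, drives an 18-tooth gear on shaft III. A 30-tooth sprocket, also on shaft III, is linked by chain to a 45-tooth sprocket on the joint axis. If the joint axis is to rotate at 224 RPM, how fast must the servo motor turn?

504 RPM

Overall ratio R = 2 × 0.75 × 1.5 = 2.25.
Required input speed = output speed × R = 224 × 2.25 = 504 RPM.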